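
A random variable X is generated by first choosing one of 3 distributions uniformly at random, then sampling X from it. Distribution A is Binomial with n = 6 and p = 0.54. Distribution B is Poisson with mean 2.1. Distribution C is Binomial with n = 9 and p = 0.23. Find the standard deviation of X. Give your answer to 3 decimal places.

1.423

Per component, A: μ=3.24, E[X²]=11.988; B: μ=2.1, E[X²]=6.51; C: μ=2.07, E[X²]=5.8788.
E[X] = 0.333333·3.24 + 0.333333·2.1 + 0.333333·2.07 = 2.47.
E[X²] = 0.333333·11.988 + 0.333333·6.51 + 0.333333·5.8788 = 8.1256.
Var(X) = E[X²] − (E[X])² = 8.1256 − 6.1009 = 2.0247.
SD(X) = √2.0247 = 1.42292.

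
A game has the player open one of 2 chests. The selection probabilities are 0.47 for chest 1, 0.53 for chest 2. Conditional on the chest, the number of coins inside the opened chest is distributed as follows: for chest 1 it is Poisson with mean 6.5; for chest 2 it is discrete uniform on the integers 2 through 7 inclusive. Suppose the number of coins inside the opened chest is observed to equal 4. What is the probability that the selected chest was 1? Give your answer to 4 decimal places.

0.3730

Likelihoods P(X=4 | ·): 1: 0.111822; 2: 0.166667.
Posterior ∝ prior × likelihood. Numerator for 1: 0.47·0.111822 = 0.0525564.
Normalizing constant: 0.47·0.111822 + 0.53·0.166667 = 0.14089.
P(1 | observation) = 0.0525564 / 0.14089 = 0.373032.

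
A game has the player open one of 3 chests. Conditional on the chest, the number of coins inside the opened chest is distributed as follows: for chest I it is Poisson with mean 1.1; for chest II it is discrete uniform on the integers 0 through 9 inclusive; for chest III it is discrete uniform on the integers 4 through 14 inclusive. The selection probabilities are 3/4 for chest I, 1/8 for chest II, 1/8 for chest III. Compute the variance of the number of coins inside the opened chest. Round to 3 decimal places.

Per component, I: μ=1.1, E[X²]=2.31; II: μ=4.5, E[X²]=28.5; III: μ=9, E[X²]=91.
E[X] = 0.75·1.1 + 0.125·4.5 + 0.125·9 = 2.5125.
E[X²] = 0.75·2.31 + 0.125·28.5 + 0.125·91 = 16.67.
Var(X) = E[X²] − (E[X])² = 16.67 − 6.31266 = 10.3573.

10.357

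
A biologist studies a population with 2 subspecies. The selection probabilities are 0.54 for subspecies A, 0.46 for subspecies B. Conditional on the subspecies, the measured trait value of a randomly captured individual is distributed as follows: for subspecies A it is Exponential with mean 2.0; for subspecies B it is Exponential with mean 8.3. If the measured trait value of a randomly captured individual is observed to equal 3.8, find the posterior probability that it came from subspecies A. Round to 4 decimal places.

0.5353

Likelihoods f(3.8 | ·): A: 0.0747843; B: 0.0762234.
Posterior ∝ prior × likelihood. Numerator for A: 0.54·0.0747843 = 0.0403835.
Normalizing constant: 0.54·0.0747843 + 0.46·0.0762234 = 0.0754463.
P(A | observation) = 0.0403835 / 0.0754463 = 0.535262.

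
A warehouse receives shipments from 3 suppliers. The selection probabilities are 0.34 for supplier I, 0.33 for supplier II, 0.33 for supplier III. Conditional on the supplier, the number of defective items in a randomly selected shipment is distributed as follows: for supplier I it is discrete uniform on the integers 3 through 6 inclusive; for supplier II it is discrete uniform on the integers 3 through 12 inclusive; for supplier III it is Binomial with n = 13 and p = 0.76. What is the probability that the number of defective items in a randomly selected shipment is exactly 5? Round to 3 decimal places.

0.119

Conditional on each supplier, P(X = 5): I: 0.25; II: 0.1; III: 0.003592.
By total probability, P(X = 5) = 0.34·0.25 + 0.33·0.1 + 0.33·0.003592 = 0.119185.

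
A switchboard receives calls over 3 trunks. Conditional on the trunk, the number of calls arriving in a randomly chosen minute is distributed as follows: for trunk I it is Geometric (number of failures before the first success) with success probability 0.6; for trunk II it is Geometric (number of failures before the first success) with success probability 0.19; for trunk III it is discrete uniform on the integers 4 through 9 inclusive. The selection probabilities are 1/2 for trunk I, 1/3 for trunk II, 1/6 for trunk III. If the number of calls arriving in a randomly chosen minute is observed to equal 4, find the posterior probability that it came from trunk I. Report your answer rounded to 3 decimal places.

0.122

Likelihoods P(X=4 | ·): I: 0.01536; II: 0.0817888; III: 0.166667.
Posterior ∝ prior × likelihood. Numerator for I: 0.5·0.01536 = 0.00768.
Normalizing constant: 0.5·0.01536 + 0.333333·0.0817888 + 0.166667·0.166667 = 0.0627207.
P(I | observation) = 0.00768 / 0.0627207 = 0.122448.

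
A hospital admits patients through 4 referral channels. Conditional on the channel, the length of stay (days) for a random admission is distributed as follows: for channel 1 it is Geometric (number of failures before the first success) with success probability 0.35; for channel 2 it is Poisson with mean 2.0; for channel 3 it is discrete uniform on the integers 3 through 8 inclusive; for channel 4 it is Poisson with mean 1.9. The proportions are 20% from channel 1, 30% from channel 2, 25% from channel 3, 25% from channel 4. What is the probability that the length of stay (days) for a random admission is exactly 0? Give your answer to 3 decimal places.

0.148

Conditional on each channel, P(X = 0): 1: 0.35; 2: 0.135335; 3: 0; 4: 0.149569.
By total probability, P(X = 0) = 0.2·0.35 + 0.3·0.135335 + 0.25·0 + 0.25·0.149569 = 0.147993.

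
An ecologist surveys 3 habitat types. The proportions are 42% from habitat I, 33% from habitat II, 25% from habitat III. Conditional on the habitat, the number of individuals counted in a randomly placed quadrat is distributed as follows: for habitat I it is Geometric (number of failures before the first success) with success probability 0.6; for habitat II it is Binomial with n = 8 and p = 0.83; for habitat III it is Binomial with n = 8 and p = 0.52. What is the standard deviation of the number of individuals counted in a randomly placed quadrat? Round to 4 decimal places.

2.8412

Per component, I: μ=0.666667, E[X²]=1.55556; II: μ=6.64, E[X²]=45.2184; III: μ=4.16, E[X²]=19.3024.
E[X] = 0.42·0.666667 + 0.33·6.64 + 0.25·4.16 = 3.5112.
E[X²] = 0.42·1.55556 + 0.33·45.2184 + 0.25·19.3024 = 20.401.
Var(X) = E[X²] − (E[X])² = 20.401 − 12.3285 = 8.07248.
SD(X) = √8.07248 = 2.84121.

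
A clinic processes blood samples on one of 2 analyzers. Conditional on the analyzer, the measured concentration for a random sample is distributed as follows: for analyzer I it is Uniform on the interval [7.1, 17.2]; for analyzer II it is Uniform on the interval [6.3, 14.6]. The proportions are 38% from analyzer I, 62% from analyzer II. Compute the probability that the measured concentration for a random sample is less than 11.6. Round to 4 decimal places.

Conditional on each analyzer, P(X < 11.6): I: 0.445545; II: 0.638554.
By total probability, P(X < 11.6) = 0.38·0.445545 + 0.62·0.638554 = 0.565211.

0.5652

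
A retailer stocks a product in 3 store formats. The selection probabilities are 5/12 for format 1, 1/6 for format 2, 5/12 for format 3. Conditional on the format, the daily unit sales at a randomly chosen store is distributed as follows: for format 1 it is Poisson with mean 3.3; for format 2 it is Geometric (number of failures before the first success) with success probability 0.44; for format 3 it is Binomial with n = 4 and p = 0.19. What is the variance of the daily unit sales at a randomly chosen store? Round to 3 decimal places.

3.537

Per component, 1: μ=3.3, E[X²]=14.19; 2: μ=1.27273, E[X²]=4.5124; 3: μ=0.76, E[X²]=1.1932.
E[X] = 0.416667·3.3 + 0.166667·1.27273 + 0.416667·0.76 = 1.90379.
E[X²] = 0.416667·14.19 + 0.166667·4.5124 + 0.416667·1.1932 = 7.16173.
Var(X) = E[X²] − (E[X])² = 7.16173 − 3.62441 = 3.53732.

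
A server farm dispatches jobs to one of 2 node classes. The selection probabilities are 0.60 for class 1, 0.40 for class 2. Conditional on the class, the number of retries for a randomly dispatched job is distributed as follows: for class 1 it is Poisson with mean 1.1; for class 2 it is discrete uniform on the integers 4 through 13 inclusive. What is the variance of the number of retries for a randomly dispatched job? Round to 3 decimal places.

Per component, 1: μ=1.1, E[X²]=2.31; 2: μ=8.5, E[X²]=80.5.
E[X] = 0.6·1.1 + 0.4·8.5 = 4.06.
E[X²] = 0.6·2.31 + 0.4·80.5 = 33.586.
Var(X) = E[X²] − (E[X])² = 33.586 − 16.4836 = 17.1024.

17.102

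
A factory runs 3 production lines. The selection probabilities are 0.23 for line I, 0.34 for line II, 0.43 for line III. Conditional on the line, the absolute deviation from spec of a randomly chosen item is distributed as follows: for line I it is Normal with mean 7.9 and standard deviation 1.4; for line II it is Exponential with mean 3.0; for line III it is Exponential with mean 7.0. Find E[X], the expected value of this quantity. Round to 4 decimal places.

5.8470

Component means — I: 7.9; II: 3; III: 7.
E[X] = 0.23·7.9 + 0.34·3 + 0.43·7 = 5.847.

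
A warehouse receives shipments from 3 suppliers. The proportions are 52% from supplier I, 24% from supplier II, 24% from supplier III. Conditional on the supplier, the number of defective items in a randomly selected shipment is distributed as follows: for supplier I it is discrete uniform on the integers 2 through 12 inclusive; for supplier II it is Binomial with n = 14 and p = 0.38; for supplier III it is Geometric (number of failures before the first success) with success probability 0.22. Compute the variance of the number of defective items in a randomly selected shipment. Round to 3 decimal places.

11.882

Per component, I: μ=7, E[X²]=59; II: μ=5.32, E[X²]=31.6008; III: μ=3.54545, E[X²]=28.686.
E[X] = 0.52·7 + 0.24·5.32 + 0.24·3.54545 = 5.76771.
E[X²] = 0.52·59 + 0.24·31.6008 + 0.24·28.686 = 45.1488.
Var(X) = E[X²] − (E[X])² = 45.1488 − 33.2665 = 11.8824.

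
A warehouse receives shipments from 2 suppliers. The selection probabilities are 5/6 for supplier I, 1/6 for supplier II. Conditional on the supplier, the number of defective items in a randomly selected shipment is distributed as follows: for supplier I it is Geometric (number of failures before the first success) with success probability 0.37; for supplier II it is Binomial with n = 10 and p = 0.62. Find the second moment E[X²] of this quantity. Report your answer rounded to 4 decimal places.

13.0502

For each component E[X²] = Var + (mean)², giving I: 7.5011; II: 40.796.
Overall E[X²] = 0.833333·7.5011 + 0.166667·40.796 = 13.0502.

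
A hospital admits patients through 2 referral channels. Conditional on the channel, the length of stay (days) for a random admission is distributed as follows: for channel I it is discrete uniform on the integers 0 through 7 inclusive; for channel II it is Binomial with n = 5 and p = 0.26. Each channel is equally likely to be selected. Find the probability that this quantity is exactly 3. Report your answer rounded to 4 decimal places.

0.1106

Conditional on each channel, P(X = 3): I: 0.125; II: 0.0962462.
By total probability, P(X = 3) = 0.5·0.125 + 0.5·0.0962462 = 0.110623.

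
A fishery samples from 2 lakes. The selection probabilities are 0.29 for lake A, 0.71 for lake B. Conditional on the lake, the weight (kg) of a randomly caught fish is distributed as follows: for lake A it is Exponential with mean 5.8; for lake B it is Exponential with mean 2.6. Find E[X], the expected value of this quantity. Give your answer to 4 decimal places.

3.5280

Component means — A: 5.8; B: 2.6.
E[X] = 0.29·5.8 + 0.71·2.6 = 3.528.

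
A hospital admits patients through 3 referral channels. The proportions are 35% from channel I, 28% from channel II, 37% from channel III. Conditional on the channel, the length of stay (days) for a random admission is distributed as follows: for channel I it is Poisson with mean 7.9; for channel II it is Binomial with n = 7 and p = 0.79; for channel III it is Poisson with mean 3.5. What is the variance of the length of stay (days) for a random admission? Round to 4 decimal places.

7.8697

Per component, I: μ=7.9, E[X²]=70.31; II: μ=5.53, E[X²]=31.7422; III: μ=3.5, E[X²]=15.75.
E[X] = 0.35·7.9 + 0.28·5.53 + 0.37·3.5 = 5.6084.
E[X²] = 0.35·70.31 + 0.28·31.7422 + 0.37·15.75 = 39.3238.
Var(X) = E[X²] − (E[X])² = 39.3238 − 31.4542 = 7.86967.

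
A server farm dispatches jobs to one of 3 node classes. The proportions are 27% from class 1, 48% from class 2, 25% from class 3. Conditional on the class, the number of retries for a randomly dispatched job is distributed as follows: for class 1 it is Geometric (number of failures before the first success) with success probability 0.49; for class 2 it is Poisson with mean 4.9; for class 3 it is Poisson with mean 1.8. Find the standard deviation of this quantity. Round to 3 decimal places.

Per component, 1: μ=1.04082, E[X²]=3.20741; 2: μ=4.9, E[X²]=28.91; 3: μ=1.8, E[X²]=5.04.
E[X] = 0.27·1.04082 + 0.48·4.9 + 0.25·1.8 = 3.08302.
E[X²] = 0.27·3.20741 + 0.48·28.91 + 0.25·5.04 = 16.0028.
Var(X) = E[X²] − (E[X])² = 16.0028 − 9.50501 = 6.49779.
SD(X) = √6.49779 = 2.54908.

2.549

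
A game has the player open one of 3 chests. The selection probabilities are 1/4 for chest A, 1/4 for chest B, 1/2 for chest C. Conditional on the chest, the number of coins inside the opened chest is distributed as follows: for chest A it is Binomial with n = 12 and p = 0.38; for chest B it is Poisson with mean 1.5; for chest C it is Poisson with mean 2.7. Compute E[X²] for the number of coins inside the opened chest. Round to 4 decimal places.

11.8377

For each component E[X²] = Var + (mean)², giving A: 23.6208; B: 3.75; C: 9.99.
Overall E[X²] = 0.25·23.6208 + 0.25·3.75 + 0.5·9.99 = 11.8377.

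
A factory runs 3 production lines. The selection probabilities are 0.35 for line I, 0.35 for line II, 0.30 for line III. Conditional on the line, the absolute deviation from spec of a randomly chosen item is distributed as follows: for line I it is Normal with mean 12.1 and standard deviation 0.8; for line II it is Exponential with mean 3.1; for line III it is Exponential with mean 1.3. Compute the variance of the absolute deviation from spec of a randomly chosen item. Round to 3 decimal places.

26.604

Per component, I: μ=12.1, E[X²]=147.05; II: μ=3.1, E[X²]=19.22; III: μ=1.3, E[X²]=3.38.
E[X] = 0.35·12.1 + 0.35·3.1 + 0.3·1.3 = 5.71.
E[X²] = 0.35·147.05 + 0.35·19.22 + 0.3·3.38 = 59.2085.
Var(X) = E[X²] − (E[X])² = 59.2085 − 32.6041 = 26.6044.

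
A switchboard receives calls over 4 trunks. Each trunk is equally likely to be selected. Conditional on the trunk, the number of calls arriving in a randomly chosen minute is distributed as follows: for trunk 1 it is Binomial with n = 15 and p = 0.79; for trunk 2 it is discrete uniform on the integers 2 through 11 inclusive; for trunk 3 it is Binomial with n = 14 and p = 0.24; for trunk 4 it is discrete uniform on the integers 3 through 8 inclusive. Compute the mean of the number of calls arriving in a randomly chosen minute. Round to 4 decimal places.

Component means — 1: 11.85; 2: 6.5; 3: 3.36; 4: 5.5.
E[X] = 0.25·11.85 + 0.25·6.5 + 0.25·3.36 + 0.25·5.5 = 6.8025.

6.8025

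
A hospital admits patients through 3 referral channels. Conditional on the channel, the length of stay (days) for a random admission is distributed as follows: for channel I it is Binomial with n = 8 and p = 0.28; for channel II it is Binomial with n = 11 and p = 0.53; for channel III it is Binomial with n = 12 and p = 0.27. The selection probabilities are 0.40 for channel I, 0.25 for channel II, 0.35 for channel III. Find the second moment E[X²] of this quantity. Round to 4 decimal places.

16.3364

For each component E[X²] = Var + (mean)², giving I: 6.6304; II: 36.729; III: 12.8628.
Overall E[X²] = 0.4·6.6304 + 0.25·36.729 + 0.35·12.8628 = 16.3364.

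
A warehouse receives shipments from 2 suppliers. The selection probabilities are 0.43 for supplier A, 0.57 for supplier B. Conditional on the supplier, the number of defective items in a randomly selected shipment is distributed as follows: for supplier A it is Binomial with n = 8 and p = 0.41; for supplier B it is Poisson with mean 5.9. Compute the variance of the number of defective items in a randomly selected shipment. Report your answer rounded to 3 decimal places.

5.878

Per component, A: μ=3.28, E[X²]=12.6936; B: μ=5.9, E[X²]=40.71.
E[X] = 0.43·3.28 + 0.57·5.9 = 4.7734.
E[X²] = 0.43·12.6936 + 0.57·40.71 = 28.6629.
Var(X) = E[X²] − (E[X])² = 28.6629 − 22.7853 = 5.8776.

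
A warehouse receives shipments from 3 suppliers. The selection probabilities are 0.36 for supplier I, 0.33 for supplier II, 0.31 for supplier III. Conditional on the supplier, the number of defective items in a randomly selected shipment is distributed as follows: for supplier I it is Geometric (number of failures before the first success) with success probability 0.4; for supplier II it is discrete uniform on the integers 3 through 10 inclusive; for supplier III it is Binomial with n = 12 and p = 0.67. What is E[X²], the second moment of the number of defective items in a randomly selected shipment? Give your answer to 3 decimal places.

38.696

For each component E[X²] = Var + (mean)², giving I: 6; II: 47.5; III: 67.2948.
Overall E[X²] = 0.36·6 + 0.33·47.5 + 0.31·67.2948 = 38.6964.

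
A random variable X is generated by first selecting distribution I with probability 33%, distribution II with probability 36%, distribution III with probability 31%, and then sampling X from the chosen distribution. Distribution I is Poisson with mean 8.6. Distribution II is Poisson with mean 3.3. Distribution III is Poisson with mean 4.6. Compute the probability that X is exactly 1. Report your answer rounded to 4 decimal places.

Conditional on each component, P(X = 1): I: 0.00158331; II: 0.121714; III: 0.0462384.
By total probability, P(X = 1) = 0.33·0.00158331 + 0.36·0.121714 + 0.31·0.0462384 = 0.0586736.

0.0587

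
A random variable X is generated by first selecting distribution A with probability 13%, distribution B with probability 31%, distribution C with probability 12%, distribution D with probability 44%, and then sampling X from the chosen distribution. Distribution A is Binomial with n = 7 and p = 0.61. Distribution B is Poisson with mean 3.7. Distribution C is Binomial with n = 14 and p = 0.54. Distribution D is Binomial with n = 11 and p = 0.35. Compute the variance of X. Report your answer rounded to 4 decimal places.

Per component, A: μ=4.27, E[X²]=19.8982; B: μ=3.7, E[X²]=17.39; C: μ=7.56, E[X²]=60.6312; D: μ=3.85, E[X²]=17.325.
E[X] = 0.13·4.27 + 0.31·3.7 + 0.12·7.56 + 0.44·3.85 = 4.3033.
E[X²] = 0.13·19.8982 + 0.31·17.39 + 0.12·60.6312 + 0.44·17.325 = 22.8764.
Var(X) = E[X²] − (E[X])² = 22.8764 − 18.5184 = 4.35802.

4.3580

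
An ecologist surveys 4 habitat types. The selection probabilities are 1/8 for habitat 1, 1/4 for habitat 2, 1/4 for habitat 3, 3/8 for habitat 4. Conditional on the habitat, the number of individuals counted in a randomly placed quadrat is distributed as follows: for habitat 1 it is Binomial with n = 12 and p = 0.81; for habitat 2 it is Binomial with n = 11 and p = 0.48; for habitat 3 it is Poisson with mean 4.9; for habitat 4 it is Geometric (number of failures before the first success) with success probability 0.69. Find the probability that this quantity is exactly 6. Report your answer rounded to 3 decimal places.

0.091

Conditional on each habitat, P(X = 6): 1: 0.0122773; 2: 0.214836; 3: 0.143153; 4: 0.000612378.
By total probability, P(X = 6) = 0.125·0.0122773 + 0.25·0.214836 + 0.25·0.143153 + 0.375·0.000612378 = 0.0912615.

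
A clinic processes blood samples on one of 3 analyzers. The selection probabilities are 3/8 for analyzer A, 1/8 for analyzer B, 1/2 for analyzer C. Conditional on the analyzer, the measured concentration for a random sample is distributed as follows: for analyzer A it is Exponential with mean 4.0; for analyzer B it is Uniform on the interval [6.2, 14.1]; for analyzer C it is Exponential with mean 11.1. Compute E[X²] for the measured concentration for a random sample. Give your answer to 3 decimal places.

148.738

For each component E[X²] = Var + (mean)², giving A: 32; B: 108.223; C: 246.42.
Overall E[X²] = 0.375·32 + 0.125·108.223 + 0.5·246.42 = 148.738.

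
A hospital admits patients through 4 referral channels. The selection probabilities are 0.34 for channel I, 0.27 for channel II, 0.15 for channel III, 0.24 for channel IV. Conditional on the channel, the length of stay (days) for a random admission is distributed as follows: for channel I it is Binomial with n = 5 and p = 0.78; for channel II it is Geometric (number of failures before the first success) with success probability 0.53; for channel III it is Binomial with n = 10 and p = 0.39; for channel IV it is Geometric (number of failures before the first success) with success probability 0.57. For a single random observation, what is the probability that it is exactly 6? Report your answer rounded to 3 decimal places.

Conditional on each channel, P(X = 6): I: 0; II: 0.00571298; III: 0.102312; IV: 0.00360318.
By total probability, P(X = 6) = 0.34·0 + 0.27·0.00571298 + 0.15·0.102312 + 0.24·0.00360318 = 0.0177541.

0.018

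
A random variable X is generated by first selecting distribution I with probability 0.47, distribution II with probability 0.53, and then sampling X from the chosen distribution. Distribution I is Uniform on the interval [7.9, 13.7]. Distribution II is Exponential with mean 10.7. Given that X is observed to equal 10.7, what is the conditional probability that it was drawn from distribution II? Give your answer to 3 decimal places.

Likelihoods f(10.7 | ·): I: 0.172414; II: 0.0343813.
Posterior ∝ prior × likelihood. Numerator for II: 0.53·0.0343813 = 0.0182221.
Normalizing constant: 0.47·0.172414 + 0.53·0.0343813 = 0.0992565.
P(II | observation) = 0.0182221 / 0.0992565 = 0.183586.

0.184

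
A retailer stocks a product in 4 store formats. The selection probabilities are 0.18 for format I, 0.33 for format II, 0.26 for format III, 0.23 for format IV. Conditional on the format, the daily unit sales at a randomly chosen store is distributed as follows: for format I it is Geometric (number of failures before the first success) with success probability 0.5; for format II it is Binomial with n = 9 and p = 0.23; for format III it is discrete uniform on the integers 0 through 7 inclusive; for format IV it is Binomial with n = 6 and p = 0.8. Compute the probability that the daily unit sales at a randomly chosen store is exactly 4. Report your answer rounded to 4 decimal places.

0.1261

Conditional on each format, P(X = 4): I: 0.03125; II: 0.0954411; III: 0.125; IV: 0.24576.
By total probability, P(X = 4) = 0.18·0.03125 + 0.33·0.0954411 + 0.26·0.125 + 0.23·0.24576 = 0.126145.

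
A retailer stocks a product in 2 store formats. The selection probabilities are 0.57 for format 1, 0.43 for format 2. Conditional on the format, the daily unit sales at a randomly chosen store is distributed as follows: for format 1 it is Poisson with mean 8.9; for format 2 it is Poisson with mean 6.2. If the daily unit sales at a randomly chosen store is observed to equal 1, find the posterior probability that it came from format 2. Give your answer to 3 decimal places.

Likelihoods P(X=1 | ·): 1: 0.00121386; 2: 0.0125825.
Posterior ∝ prior × likelihood. Numerator for 2: 0.43·0.0125825 = 0.00541046.
Normalizing constant: 0.57·0.00121386 + 0.43·0.0125825 = 0.00610236.
P(2 | observation) = 0.00541046 / 0.00610236 = 0.886618.

0.887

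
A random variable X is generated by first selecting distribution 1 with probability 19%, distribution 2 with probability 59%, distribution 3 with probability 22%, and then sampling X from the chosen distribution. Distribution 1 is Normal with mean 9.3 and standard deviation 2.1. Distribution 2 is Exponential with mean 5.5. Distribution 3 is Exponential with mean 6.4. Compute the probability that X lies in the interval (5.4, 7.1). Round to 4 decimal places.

Conditional on each component, P(5.4 < X < 7.1): 1: 0.115762; 2: 0.0996087; 3: 0.10033.
By total probability, P(5.4 < X < 7.1) = 0.19·0.115762 + 0.59·0.0996087 + 0.22·0.10033 = 0.102836.

0.1028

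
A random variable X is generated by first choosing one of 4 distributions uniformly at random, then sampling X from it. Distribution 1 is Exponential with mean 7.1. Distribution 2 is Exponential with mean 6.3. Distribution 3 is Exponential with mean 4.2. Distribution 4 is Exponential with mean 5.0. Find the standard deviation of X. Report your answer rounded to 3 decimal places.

Per component, 1: μ=7.1, E[X²]=100.82; 2: μ=6.3, E[X²]=79.38; 3: μ=4.2, E[X²]=35.28; 4: μ=5, E[X²]=50.
E[X] = 0.25·7.1 + 0.25·6.3 + 0.25·4.2 + 0.25·5 = 5.65.
E[X²] = 0.25·100.82 + 0.25·79.38 + 0.25·35.28 + 0.25·50 = 66.37.
Var(X) = E[X²] − (E[X])² = 66.37 − 31.9225 = 34.4475.
SD(X) = √34.4475 = 5.8692.

5.869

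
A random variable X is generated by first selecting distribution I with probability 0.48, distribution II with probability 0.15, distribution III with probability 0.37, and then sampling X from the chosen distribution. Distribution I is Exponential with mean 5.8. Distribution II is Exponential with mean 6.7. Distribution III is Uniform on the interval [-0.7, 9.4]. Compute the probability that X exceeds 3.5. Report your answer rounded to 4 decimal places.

0.5676

Conditional on each component, P(X > 3.5): I: 0.546922; II: 0.593102; III: 0.584158.
By total probability, P(X > 3.5) = 0.48·0.546922 + 0.15·0.593102 + 0.37·0.584158 = 0.567627.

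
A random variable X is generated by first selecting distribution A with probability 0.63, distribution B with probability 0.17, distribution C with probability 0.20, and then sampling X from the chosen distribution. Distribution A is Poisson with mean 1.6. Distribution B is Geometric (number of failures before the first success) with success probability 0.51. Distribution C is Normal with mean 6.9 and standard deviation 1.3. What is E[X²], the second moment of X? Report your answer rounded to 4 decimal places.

12.9580

For each component E[X²] = Var + (mean)², giving A: 4.16; B: 2.807; C: 49.3.
Overall E[X²] = 0.63·4.16 + 0.17·2.807 + 0.2·49.3 = 12.958.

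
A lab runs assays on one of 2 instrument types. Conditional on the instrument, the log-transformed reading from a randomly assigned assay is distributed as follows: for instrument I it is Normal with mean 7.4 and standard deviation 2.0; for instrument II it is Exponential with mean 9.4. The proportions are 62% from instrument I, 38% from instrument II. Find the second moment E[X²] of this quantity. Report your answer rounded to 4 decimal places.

For each component E[X²] = Var + (mean)², giving I: 58.76; II: 176.72.
Overall E[X²] = 0.62·58.76 + 0.38·176.72 = 103.585.

103.5848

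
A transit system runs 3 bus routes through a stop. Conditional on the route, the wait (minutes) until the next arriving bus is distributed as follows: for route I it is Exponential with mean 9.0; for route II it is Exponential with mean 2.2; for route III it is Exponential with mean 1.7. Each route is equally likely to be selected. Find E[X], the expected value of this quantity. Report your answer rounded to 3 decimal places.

4.300

Component means — I: 9; II: 2.2; III: 1.7.
E[X] = 0.333333·9 + 0.333333·2.2 + 0.333333·1.7 = 4.3.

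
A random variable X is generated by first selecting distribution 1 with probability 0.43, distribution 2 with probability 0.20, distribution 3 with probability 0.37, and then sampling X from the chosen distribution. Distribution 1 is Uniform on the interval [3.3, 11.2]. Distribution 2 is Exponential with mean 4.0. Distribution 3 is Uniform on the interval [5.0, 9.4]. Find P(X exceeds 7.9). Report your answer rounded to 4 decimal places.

0.3335

Conditional on each component, P(X > 7.9): 1: 0.417722; 2: 0.138761; 3: 0.340909.
By total probability, P(X > 7.9) = 0.43·0.417722 + 0.2·0.138761 + 0.37·0.340909 = 0.333509.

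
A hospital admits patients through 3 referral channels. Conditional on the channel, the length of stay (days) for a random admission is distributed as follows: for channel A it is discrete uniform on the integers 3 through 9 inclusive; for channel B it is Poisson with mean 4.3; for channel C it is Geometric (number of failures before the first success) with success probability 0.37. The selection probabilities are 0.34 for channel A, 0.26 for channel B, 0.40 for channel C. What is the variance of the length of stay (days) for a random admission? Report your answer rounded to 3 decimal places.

Per component, A: μ=6, E[X²]=40; B: μ=4.3, E[X²]=22.79; C: μ=1.7027, E[X²]=7.5011.
E[X] = 0.34·6 + 0.26·4.3 + 0.4·1.7027 = 3.83908.
E[X²] = 0.34·40 + 0.26·22.79 + 0.4·7.5011 = 22.5258.
Var(X) = E[X²] − (E[X])² = 22.5258 − 14.7385 = 7.78729.

7.787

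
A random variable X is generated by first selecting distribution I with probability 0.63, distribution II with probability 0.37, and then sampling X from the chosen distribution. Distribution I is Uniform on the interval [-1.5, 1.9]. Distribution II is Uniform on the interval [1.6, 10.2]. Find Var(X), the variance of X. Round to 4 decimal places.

10.4608

Per component, I: μ=0.2, E[X²]=1.00333; II: μ=5.9, E[X²]=40.9733.
E[X] = 0.63·0.2 + 0.37·5.9 = 2.309.
E[X²] = 0.63·1.00333 + 0.37·40.9733 = 15.7922.
Var(X) = E[X²] − (E[X])² = 15.7922 − 5.33148 = 10.4608.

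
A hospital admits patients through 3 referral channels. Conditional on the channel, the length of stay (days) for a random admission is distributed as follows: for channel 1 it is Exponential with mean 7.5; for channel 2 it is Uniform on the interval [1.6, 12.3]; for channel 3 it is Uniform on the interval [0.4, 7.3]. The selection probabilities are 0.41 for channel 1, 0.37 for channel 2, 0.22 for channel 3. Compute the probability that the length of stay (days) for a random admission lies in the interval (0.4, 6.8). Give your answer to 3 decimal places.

Conditional on each channel, P(0.4 < X < 6.8): 1: 0.544196; 2: 0.485981; 3: 0.927536.
By total probability, P(0.4 < X < 6.8) = 0.41·0.544196 + 0.37·0.485981 + 0.22·0.927536 = 0.606991.

0.607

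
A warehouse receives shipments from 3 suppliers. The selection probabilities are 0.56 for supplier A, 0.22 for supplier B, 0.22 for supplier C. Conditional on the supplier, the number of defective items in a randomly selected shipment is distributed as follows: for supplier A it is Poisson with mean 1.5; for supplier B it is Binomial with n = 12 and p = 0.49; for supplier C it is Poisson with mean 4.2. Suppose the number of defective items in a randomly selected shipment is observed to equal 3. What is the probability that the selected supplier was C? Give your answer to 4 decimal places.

0.3277

Likelihoods P(X=3 | ·): A: 0.125511; B: 0.0604147; C: 0.185165.
Posterior ∝ prior × likelihood. Numerator for C: 0.22·0.185165 = 0.0407364.
Normalizing constant: 0.56·0.125511 + 0.22·0.0604147 + 0.22·0.185165 = 0.124314.
P(C | observation) = 0.0407364 / 0.124314 = 0.32769.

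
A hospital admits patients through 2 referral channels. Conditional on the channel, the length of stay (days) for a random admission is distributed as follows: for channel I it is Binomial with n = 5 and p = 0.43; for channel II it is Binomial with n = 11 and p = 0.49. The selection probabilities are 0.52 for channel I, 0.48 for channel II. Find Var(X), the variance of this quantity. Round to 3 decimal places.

4.577

Per component, I: μ=2.15, E[X²]=5.848; II: μ=5.39, E[X²]=31.801.
E[X] = 0.52·2.15 + 0.48·5.39 = 3.7052.
E[X²] = 0.52·5.848 + 0.48·31.801 = 18.3054.
Var(X) = E[X²] − (E[X])² = 18.3054 − 13.7285 = 4.57693.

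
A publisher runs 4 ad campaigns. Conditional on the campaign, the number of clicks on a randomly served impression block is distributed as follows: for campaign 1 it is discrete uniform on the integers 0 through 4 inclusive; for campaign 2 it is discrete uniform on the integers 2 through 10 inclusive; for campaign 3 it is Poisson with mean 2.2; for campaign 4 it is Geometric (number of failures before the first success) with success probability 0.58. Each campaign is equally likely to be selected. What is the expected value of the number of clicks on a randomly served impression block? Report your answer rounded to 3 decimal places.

2.731

Component means — 1: 2; 2: 6; 3: 2.2; 4: 0.724138.
E[X] = 0.25·2 + 0.25·6 + 0.25·2.2 + 0.25·0.724138 = 2.73103.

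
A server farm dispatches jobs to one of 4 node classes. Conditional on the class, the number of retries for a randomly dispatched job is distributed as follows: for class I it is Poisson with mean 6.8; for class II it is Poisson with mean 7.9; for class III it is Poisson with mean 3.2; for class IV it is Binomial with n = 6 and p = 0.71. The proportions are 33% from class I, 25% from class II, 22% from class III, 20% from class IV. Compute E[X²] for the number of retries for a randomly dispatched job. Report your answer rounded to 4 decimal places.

For each component E[X²] = Var + (mean)², giving I: 53.04; II: 70.31; III: 13.44; IV: 19.383.
Overall E[X²] = 0.33·53.04 + 0.25·70.31 + 0.22·13.44 + 0.2·19.383 = 41.9141.

41.9141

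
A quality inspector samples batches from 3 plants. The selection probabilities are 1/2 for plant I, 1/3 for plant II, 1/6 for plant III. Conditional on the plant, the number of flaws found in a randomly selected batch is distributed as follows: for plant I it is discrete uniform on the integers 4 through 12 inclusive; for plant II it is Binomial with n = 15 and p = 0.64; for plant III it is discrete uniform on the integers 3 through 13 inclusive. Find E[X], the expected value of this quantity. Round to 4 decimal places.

8.5333

Component means — I: 8; II: 9.6; III: 8.
E[X] = 0.5·8 + 0.333333·9.6 + 0.166667·8 = 8.53333.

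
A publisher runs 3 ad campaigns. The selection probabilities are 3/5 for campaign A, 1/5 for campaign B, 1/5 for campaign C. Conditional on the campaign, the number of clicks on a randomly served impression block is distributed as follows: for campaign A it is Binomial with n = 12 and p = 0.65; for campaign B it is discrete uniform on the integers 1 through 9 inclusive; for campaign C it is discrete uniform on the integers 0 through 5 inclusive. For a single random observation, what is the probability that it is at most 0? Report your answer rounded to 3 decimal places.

0.033

Conditional on each campaign, P(X ≤ 0): A: 3.37922e-06; B: 0; C: 0.166667.
By total probability, P(X ≤ 0) = 0.6·3.37922e-06 + 0.2·0 + 0.2·0.166667 = 0.0333354.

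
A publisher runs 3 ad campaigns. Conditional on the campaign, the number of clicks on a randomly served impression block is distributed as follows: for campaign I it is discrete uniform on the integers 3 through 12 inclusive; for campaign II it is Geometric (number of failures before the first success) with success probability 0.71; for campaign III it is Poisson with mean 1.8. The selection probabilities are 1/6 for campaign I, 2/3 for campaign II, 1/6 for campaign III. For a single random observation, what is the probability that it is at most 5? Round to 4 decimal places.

0.8812

Conditional on each campaign, P(X ≤ 5): I: 0.3; II: 0.999405; III: 0.989622.
By total probability, P(X ≤ 5) = 0.166667·0.3 + 0.666667·0.999405 + 0.166667·0.989622 = 0.881207.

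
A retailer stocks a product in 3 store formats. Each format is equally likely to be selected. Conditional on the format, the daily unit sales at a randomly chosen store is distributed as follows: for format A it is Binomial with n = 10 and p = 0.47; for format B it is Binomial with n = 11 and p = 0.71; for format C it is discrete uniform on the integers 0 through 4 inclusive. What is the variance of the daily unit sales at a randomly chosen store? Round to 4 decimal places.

7.8873

Per component, A: μ=4.7, E[X²]=24.581; B: μ=7.81, E[X²]=63.261; C: μ=2, E[X²]=6.
E[X] = 0.333333·4.7 + 0.333333·7.81 + 0.333333·2 = 4.83667.
E[X²] = 0.333333·24.581 + 0.333333·63.261 + 0.333333·6 = 31.2807.
Var(X) = E[X²] − (E[X])² = 31.2807 − 23.3933 = 7.88732.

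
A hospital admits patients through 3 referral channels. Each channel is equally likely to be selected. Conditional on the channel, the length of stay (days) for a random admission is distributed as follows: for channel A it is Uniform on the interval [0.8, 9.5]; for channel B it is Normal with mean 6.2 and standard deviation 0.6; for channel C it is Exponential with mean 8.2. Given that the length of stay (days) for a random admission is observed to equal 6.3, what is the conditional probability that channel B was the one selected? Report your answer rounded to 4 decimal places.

Likelihoods f(6.3 | ·): A: 0.114943; B: 0.655733; C: 0.0565615.
Posterior ∝ prior × likelihood. Numerator for B: 0.333333·0.655733 = 0.218578.
Normalizing constant: 0.333333·0.114943 + 0.333333·0.655733 + 0.333333·0.0565615 = 0.275746.
P(B | observation) = 0.218578 / 0.275746 = 0.792678.

0.7927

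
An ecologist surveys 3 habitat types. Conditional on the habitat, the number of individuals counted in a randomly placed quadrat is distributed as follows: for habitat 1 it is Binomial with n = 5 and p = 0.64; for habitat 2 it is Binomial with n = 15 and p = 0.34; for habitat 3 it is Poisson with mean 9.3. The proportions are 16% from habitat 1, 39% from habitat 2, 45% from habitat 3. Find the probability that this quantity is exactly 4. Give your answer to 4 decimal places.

0.1348

Conditional on each habitat, P(X = 4): 1: 0.30199; 2: 0.188813; 3: 0.0284959.
By total probability, P(X = 4) = 0.16·0.30199 + 0.39·0.188813 + 0.45·0.0284959 = 0.134779.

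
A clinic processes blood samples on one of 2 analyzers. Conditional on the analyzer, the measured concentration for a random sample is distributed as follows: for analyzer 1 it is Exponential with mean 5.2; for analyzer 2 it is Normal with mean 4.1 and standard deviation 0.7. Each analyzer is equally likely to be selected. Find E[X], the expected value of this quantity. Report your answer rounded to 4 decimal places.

Component means — 1: 5.2; 2: 4.1.
E[X] = 0.5·5.2 + 0.5·4.1 = 4.65.

4.6500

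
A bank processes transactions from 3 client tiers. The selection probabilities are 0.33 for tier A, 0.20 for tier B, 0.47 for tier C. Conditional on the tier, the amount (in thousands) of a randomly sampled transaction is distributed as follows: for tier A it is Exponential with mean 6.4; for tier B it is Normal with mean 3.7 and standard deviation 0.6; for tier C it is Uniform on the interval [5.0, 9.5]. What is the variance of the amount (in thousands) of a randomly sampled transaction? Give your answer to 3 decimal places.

16.160

Per component, A: μ=6.4, E[X²]=81.92; B: μ=3.7, E[X²]=14.05; C: μ=7.25, E[X²]=54.25.
E[X] = 0.33·6.4 + 0.2·3.7 + 0.47·7.25 = 6.2595.
E[X²] = 0.33·81.92 + 0.2·14.05 + 0.47·54.25 = 55.3411.
Var(X) = E[X²] − (E[X])² = 55.3411 − 39.1813 = 16.1598.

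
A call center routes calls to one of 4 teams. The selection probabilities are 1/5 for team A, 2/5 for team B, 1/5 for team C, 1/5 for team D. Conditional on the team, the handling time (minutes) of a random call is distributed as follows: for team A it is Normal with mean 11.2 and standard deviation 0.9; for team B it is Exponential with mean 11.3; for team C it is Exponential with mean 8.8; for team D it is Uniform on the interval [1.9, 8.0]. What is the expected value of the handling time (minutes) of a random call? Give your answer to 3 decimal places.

9.510

Component means — A: 11.2; B: 11.3; C: 8.8; D: 4.95.
E[X] = 0.2·11.2 + 0.4·11.3 + 0.2·8.8 + 0.2·4.95 = 9.51.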